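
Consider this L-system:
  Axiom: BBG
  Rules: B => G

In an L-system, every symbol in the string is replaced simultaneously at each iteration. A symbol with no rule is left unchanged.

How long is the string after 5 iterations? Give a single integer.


Step 0: length = 3
Step 1: length = 3
Step 2: length = 3
Step 3: length = 3
Step 4: length = 3
Step 5: length = 3

Answer: 3


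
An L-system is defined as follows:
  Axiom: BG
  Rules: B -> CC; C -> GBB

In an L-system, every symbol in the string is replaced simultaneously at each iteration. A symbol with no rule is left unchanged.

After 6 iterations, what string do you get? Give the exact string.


Step 0: BG
Step 1: CCG
Step 2: GBBGBBG
Step 3: GCCCCGCCCCG
Step 4: GGBBGBBGBBGBBGGBBGBBGBBGBBG
Step 5: GGCCCCGCCCCGCCCCGCCCCGGCCCCGCCCCGCCCCGCCCCG
Step 6: GGGBBGBBGBBGBBGGBBGBBGBBGBBGGBBGBBGBBGBBGGBBGBBGBBGBBGGGBBGBBGBBGBBGGBBGBBGBBGBBGGBBGBBGBBGBBGGBBGBBGBBGBBG

Answer: GGGBBGBBGBBGBBGGBBGBBGBBGBBGGBBGBBGBBGBBGGBBGBBGBBGBBGGGBBGBBGBBGBBGGBBGBBGBBGBBGGBBGBBGBBGBBGGBBGBBGBBGBBG


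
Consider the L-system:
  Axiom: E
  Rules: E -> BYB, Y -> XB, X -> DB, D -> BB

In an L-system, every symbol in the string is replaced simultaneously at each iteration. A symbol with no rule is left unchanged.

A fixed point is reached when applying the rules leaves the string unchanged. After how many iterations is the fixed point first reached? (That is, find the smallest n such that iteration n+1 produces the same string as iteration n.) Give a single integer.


Step 0: E
Step 1: BYB
Step 2: BXBB
Step 3: BDBBB
Step 4: BBBBBB
Step 5: BBBBBB  (unchanged — fixed point at step 4)

Answer: 4


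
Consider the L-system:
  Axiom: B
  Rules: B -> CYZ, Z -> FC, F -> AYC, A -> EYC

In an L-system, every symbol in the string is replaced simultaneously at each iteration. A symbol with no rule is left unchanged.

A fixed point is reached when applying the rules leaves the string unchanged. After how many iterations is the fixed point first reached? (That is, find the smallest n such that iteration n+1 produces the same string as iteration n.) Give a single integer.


Answer: 4

Derivation:
Step 0: B
Step 1: CYZ
Step 2: CYFC
Step 3: CYAYCC
Step 4: CYEYCYCC
Step 5: CYEYCYCC  (unchanged — fixed point at step 4)


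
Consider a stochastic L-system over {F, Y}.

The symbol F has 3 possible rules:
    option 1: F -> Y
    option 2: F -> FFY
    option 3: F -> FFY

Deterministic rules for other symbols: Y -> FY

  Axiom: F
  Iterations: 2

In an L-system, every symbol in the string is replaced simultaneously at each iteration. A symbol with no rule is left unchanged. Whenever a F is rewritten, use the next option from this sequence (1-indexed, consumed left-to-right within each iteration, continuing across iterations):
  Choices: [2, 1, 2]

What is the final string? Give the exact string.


Answer: YFFYFY

Derivation:
Step 0: F
Step 1: FFY  (used choices [2])
Step 2: YFFYFY  (used choices [1, 2])


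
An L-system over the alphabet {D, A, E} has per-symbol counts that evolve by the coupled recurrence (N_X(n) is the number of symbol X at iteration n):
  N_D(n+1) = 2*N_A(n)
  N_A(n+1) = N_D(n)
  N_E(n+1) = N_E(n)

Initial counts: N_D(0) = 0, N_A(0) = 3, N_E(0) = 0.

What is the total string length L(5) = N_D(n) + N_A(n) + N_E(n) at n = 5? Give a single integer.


Answer: 24

Derivation:
Step 0: N_D=0, N_A=3, N_E=0, L=3
Step 1: N_D=6, N_A=0, N_E=0, L=6
Step 2: N_D=0, N_A=6, N_E=0, L=6
Step 3: N_D=12, N_A=0, N_E=0, L=12
Step 4: N_D=0, N_A=12, N_E=0, L=12
Step 5: N_D=24, N_A=0, N_E=0, L=24


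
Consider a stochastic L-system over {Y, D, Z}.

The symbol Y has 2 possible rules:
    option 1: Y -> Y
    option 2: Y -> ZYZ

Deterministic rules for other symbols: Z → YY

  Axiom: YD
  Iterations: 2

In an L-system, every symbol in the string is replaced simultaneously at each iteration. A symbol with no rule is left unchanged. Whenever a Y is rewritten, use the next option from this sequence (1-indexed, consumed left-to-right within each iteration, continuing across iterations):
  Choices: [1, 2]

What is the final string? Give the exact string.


Step 0: YD
Step 1: YD  (used choices [1])
Step 2: ZYZD  (used choices [2])

Answer: ZYZD


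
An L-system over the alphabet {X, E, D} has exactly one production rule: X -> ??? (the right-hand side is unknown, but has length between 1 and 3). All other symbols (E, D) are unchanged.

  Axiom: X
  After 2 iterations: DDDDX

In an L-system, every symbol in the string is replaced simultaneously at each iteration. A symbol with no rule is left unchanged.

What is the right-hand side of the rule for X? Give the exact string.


Answer: DDX

Derivation:
Trying X -> DDX:
  Step 0: X
  Step 1: DDX
  Step 2: DDDDX
Matches the given result.


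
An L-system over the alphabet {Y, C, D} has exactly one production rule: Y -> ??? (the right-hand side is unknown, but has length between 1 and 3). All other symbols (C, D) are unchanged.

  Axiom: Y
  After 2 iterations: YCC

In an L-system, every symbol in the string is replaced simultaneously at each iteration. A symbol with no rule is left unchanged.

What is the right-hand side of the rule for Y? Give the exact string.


Answer: YC

Derivation:
Trying Y -> YC:
  Step 0: Y
  Step 1: YC
  Step 2: YCC
Matches the given result.


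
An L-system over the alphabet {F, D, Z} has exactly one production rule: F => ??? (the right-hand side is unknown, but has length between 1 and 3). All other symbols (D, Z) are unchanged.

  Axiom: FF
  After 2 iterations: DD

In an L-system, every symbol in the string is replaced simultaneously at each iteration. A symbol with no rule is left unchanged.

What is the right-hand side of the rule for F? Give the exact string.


Trying F => D:
  Step 0: FF
  Step 1: DD
  Step 2: DD
Matches the given result.

Answer: D


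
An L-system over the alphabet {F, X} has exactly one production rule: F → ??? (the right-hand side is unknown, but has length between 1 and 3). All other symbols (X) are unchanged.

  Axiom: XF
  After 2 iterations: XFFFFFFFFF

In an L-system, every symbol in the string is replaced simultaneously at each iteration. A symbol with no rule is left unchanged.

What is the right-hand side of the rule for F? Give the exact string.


Trying F → FFF:
  Step 0: XF
  Step 1: XFFF
  Step 2: XFFFFFFFFF
Matches the given result.

Answer: FFF


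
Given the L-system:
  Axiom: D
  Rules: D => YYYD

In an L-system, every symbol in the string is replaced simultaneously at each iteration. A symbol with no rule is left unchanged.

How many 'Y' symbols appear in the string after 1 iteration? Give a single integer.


Step 0: D  (0 'Y')
Step 1: YYYD  (3 'Y')

Answer: 3


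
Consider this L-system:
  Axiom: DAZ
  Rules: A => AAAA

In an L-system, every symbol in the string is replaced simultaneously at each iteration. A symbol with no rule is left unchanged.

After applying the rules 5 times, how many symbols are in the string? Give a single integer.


Answer: 1026

Derivation:
Step 0: length = 3
Step 1: length = 6
Step 2: length = 18
Step 3: length = 66
Step 4: length = 258
Step 5: length = 1026


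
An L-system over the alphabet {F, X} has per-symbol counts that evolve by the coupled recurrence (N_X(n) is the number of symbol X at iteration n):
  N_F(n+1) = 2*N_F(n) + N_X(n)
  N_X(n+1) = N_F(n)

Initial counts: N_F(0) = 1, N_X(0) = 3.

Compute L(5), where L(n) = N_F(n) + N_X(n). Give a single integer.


Answer: 222

Derivation:
Step 0: N_F=1, N_X=3, L=4
Step 1: N_F=5, N_X=1, L=6
Step 2: N_F=11, N_X=5, L=16
Step 3: N_F=27, N_X=11, L=38
Step 4: N_F=65, N_X=27, L=92
Step 5: N_F=157, N_X=65, L=222


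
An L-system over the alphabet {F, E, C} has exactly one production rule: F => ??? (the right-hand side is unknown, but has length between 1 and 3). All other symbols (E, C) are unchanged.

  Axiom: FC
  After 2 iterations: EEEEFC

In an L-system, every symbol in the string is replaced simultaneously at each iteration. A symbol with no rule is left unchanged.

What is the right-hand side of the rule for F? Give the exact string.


Answer: EEF

Derivation:
Trying F => EEF:
  Step 0: FC
  Step 1: EEFC
  Step 2: EEEEFC
Matches the given result.


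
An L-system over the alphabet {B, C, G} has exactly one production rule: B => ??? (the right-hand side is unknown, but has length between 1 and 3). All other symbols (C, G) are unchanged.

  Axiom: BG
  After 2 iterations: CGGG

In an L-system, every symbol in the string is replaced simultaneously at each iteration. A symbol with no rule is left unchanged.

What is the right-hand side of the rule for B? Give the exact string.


Trying B => CGG:
  Step 0: BG
  Step 1: CGGG
  Step 2: CGGG
Matches the given result.

Answer: CGG


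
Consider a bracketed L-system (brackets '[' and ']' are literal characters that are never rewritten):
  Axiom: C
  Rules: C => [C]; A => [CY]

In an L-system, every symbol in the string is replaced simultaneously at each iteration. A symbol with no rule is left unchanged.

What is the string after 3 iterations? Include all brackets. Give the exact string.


Answer: [[[C]]]

Derivation:
Step 0: C
Step 1: [C]
Step 2: [[C]]
Step 3: [[[C]]]


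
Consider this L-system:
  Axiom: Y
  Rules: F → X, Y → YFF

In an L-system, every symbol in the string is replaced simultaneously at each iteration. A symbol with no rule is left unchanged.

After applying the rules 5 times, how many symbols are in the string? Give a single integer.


Step 0: length = 1
Step 1: length = 3
Step 2: length = 5
Step 3: length = 7
Step 4: length = 9
Step 5: length = 11

Answer: 11


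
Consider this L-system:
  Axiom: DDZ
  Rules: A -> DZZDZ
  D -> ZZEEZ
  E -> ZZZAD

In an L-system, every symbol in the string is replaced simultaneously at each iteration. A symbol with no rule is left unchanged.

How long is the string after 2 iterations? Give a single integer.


Answer: 27

Derivation:
Step 0: length = 3
Step 1: length = 11
Step 2: length = 27


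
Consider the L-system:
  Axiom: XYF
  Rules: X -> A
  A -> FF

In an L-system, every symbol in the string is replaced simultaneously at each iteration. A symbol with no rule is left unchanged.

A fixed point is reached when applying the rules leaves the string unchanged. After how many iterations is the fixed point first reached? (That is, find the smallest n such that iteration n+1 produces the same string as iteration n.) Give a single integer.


Answer: 2

Derivation:
Step 0: XYF
Step 1: AYF
Step 2: FFYF
Step 3: FFYF  (unchanged — fixed point at step 2)


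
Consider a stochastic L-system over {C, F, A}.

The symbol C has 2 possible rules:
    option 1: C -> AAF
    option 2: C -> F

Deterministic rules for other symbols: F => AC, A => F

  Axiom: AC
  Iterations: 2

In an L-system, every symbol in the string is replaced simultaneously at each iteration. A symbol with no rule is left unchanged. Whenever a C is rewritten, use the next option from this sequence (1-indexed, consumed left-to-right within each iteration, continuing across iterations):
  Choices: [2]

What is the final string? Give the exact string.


Step 0: AC
Step 1: FF  (used choices [2])
Step 2: ACAC  (used choices [])

Answer: ACAC


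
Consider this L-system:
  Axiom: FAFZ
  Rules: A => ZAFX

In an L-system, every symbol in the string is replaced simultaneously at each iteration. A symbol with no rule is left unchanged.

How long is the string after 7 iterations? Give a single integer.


Answer: 25

Derivation:
Step 0: length = 4
Step 1: length = 7
Step 2: length = 10
Step 3: length = 13
Step 4: length = 16
Step 5: length = 19
Step 6: length = 22
Step 7: length = 25


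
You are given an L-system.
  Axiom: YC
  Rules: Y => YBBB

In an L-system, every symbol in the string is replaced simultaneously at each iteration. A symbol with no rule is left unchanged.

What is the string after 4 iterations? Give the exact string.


Answer: YBBBBBBBBBBBBC

Derivation:
Step 0: YC
Step 1: YBBBC
Step 2: YBBBBBBC
Step 3: YBBBBBBBBBC
Step 4: YBBBBBBBBBBBBC


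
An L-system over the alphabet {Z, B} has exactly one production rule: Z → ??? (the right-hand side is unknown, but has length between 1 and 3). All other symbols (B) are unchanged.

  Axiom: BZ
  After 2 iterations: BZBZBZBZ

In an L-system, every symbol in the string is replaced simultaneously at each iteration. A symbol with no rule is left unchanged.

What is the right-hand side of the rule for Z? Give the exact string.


Answer: ZBZ

Derivation:
Trying Z → ZBZ:
  Step 0: BZ
  Step 1: BZBZ
  Step 2: BZBZBZBZ
Matches the given result.


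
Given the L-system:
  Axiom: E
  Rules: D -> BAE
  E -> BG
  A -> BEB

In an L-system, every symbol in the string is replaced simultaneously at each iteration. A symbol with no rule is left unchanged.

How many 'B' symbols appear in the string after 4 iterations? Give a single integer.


Answer: 1

Derivation:
Step 0: E  (0 'B')
Step 1: BG  (1 'B')
Step 2: BG  (1 'B')
Step 3: BG  (1 'B')
Step 4: BG  (1 'B')


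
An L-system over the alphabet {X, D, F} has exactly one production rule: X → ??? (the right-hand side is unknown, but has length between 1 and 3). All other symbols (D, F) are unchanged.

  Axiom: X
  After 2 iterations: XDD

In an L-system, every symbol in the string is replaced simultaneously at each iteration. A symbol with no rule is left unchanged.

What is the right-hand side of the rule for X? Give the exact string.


Trying X → XD:
  Step 0: X
  Step 1: XD
  Step 2: XDD
Matches the given result.

Answer: XD


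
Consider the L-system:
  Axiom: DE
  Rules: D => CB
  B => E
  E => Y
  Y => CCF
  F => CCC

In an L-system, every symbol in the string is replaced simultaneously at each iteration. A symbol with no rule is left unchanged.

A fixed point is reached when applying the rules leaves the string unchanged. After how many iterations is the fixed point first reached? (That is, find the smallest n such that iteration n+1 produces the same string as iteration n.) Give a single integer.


Answer: 5

Derivation:
Step 0: DE
Step 1: CBY
Step 2: CECCF
Step 3: CYCCCCC
Step 4: CCCFCCCCC
Step 5: CCCCCCCCCCC
Step 6: CCCCCCCCCCC  (unchanged — fixed point at step 5)


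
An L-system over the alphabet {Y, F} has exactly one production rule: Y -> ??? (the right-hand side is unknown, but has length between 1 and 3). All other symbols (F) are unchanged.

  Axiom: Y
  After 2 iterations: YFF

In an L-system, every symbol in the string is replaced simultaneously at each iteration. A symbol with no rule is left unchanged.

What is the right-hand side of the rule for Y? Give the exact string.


Trying Y -> YF:
  Step 0: Y
  Step 1: YF
  Step 2: YFF
Matches the given result.

Answer: YF


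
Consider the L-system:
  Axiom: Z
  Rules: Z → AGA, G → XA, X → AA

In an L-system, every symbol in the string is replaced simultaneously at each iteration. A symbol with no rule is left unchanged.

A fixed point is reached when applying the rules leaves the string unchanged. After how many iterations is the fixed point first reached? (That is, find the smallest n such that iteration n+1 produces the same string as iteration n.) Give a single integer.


Step 0: Z
Step 1: AGA
Step 2: AXAA
Step 3: AAAAA
Step 4: AAAAA  (unchanged — fixed point at step 3)

Answer: 3


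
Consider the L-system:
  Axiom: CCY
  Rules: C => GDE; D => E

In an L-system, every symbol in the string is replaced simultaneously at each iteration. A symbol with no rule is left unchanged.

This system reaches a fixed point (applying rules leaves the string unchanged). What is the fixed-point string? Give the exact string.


Step 0: CCY
Step 1: GDEGDEY
Step 2: GEEGEEY
Step 3: GEEGEEY  (unchanged — fixed point at step 2)

Answer: GEEGEEY


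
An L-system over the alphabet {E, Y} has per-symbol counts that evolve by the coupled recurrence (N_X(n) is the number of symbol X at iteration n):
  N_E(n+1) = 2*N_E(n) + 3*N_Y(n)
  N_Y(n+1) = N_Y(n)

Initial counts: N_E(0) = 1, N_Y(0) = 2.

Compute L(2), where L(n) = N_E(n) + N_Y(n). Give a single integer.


Answer: 24

Derivation:
Step 0: N_E=1, N_Y=2, L=3
Step 1: N_E=8, N_Y=2, L=10
Step 2: N_E=22, N_Y=2, L=24


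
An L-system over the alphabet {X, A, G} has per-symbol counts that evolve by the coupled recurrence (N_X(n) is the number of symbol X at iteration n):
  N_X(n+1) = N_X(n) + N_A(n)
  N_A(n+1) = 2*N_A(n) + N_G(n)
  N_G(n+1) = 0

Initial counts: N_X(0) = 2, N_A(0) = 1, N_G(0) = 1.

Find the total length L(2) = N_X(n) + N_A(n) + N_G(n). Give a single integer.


Answer: 12

Derivation:
Step 0: N_X=2, N_A=1, N_G=1, L=4
Step 1: N_X=3, N_A=3, N_G=0, L=6
Step 2: N_X=6, N_A=6, N_G=0, L=12


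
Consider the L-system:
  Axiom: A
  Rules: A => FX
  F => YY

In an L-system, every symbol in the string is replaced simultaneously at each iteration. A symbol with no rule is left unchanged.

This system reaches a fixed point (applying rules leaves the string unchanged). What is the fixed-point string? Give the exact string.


Step 0: A
Step 1: FX
Step 2: YYX
Step 3: YYX  (unchanged — fixed point at step 2)

Answer: YYX


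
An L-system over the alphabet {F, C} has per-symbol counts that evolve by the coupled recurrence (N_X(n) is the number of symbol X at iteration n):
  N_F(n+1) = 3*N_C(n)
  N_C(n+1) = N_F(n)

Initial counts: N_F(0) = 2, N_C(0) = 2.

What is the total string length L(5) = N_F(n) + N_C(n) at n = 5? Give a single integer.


Step 0: N_F=2, N_C=2, L=4
Step 1: N_F=6, N_C=2, L=8
Step 2: N_F=6, N_C=6, L=12
Step 3: N_F=18, N_C=6, L=24
Step 4: N_F=18, N_C=18, L=36
Step 5: N_F=54, N_C=18, L=72

Answer: 72


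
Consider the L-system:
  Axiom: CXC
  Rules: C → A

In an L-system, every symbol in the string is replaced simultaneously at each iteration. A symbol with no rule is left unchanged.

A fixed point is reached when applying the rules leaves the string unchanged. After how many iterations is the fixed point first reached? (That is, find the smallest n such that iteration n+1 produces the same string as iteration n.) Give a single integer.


Step 0: CXC
Step 1: AXA
Step 2: AXA  (unchanged — fixed point at step 1)

Answer: 1


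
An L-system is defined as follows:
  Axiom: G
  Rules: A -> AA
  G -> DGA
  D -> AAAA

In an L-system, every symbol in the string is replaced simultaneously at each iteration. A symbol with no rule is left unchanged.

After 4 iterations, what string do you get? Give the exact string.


Step 0: G
Step 1: DGA
Step 2: AAAADGAAA
Step 3: AAAAAAAAAAAADGAAAAAAA
Step 4: AAAAAAAAAAAAAAAAAAAAAAAAAAAADGAAAAAAAAAAAAAAA

Answer: AAAAAAAAAAAAAAAAAAAAAAAAAAAADGAAAAAAAAAAAAAAA


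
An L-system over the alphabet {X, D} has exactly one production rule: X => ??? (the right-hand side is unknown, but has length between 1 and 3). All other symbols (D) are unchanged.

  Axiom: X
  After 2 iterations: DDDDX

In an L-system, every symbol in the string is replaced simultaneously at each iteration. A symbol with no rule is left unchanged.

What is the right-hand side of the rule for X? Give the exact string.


Trying X => DDX:
  Step 0: X
  Step 1: DDX
  Step 2: DDDDX
Matches the given result.

Answer: DDX


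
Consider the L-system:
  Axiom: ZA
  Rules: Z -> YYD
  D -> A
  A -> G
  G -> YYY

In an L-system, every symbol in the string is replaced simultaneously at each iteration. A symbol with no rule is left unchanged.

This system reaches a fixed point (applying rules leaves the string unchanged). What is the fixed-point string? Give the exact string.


Answer: YYYYYYYY

Derivation:
Step 0: ZA
Step 1: YYDG
Step 2: YYAYYY
Step 3: YYGYYY
Step 4: YYYYYYYY
Step 5: YYYYYYYY  (unchanged — fixed point at step 4)


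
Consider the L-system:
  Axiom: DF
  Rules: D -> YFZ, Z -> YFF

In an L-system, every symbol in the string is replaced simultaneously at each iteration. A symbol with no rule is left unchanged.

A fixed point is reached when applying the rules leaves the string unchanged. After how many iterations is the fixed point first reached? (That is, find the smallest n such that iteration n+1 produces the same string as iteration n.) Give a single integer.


Step 0: DF
Step 1: YFZF
Step 2: YFYFFF
Step 3: YFYFFF  (unchanged — fixed point at step 2)

Answer: 2


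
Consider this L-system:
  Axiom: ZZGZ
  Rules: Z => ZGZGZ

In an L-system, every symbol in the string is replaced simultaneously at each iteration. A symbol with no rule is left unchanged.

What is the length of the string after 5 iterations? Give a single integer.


Step 0: length = 4
Step 1: length = 16
Step 2: length = 52
Step 3: length = 160
Step 4: length = 484
Step 5: length = 1456

Answer: 1456


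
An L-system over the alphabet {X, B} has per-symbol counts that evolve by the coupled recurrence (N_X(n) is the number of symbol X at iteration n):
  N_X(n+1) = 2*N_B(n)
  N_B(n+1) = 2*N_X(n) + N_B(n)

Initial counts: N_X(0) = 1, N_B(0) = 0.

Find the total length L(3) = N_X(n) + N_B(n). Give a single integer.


Answer: 14

Derivation:
Step 0: N_X=1, N_B=0, L=1
Step 1: N_X=0, N_B=2, L=2
Step 2: N_X=4, N_B=2, L=6
Step 3: N_X=4, N_B=10, L=14


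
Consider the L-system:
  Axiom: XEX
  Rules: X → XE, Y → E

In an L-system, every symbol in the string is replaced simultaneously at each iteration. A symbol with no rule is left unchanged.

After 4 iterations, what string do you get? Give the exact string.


Step 0: XEX
Step 1: XEEXE
Step 2: XEEEXEE
Step 3: XEEEEXEEE
Step 4: XEEEEEXEEEE

Answer: XEEEEEXEEEE


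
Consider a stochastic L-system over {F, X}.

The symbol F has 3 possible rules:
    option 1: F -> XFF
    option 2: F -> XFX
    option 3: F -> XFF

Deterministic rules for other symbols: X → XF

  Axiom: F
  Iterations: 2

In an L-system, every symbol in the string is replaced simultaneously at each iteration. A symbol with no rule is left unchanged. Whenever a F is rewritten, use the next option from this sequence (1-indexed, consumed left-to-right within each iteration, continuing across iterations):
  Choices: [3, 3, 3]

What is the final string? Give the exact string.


Step 0: F
Step 1: XFF  (used choices [3])
Step 2: XFXFFXFF  (used choices [3, 3])

Answer: XFXFFXFF


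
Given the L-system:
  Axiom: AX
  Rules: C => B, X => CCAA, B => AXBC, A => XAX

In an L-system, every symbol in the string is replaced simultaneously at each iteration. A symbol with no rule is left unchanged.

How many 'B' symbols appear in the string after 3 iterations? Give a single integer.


Answer: 6

Derivation:
Step 0: AX  (0 'B')
Step 1: XAXCCAA  (0 'B')
Step 2: CCAAXAXCCAABBXAXXAX  (2 'B')
Step 3: BBXAXXAXCCAAXAXCCAABBXAXXAXAXBCAXBCCCAAXAXCCAACCAAXAXCCAA  (6 'B')


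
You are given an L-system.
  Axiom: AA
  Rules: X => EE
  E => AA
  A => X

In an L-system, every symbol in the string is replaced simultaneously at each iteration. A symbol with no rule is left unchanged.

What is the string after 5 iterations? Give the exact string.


Answer: EEEEEEEEEEEEEEEE

Derivation:
Step 0: AA
Step 1: XX
Step 2: EEEE
Step 3: AAAAAAAA
Step 4: XXXXXXXX
Step 5: EEEEEEEEEEEEEEEE


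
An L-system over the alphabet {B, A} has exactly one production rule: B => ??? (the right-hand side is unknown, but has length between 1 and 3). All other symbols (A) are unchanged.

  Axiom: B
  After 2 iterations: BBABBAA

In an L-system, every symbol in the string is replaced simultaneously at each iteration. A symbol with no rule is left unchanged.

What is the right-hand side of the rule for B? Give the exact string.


Answer: BBA

Derivation:
Trying B => BBA:
  Step 0: B
  Step 1: BBA
  Step 2: BBABBAA
Matches the given result.


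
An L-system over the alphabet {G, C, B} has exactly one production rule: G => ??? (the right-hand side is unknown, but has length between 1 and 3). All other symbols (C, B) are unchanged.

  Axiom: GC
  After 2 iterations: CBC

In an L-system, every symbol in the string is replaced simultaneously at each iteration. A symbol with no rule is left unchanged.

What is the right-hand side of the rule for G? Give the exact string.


Trying G => CB:
  Step 0: GC
  Step 1: CBC
  Step 2: CBC
Matches the given result.

Answer: CB


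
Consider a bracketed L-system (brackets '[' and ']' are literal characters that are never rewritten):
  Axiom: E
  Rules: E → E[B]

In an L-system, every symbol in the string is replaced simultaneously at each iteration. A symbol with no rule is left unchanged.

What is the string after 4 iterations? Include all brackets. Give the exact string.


Answer: E[B][B][B][B]

Derivation:
Step 0: E
Step 1: E[B]
Step 2: E[B][B]
Step 3: E[B][B][B]
Step 4: E[B][B][B][B]


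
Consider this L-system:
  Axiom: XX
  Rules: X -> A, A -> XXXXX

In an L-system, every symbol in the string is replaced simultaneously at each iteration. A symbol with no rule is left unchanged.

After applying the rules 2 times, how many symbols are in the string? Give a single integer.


Step 0: length = 2
Step 1: length = 2
Step 2: length = 10

Answer: 10


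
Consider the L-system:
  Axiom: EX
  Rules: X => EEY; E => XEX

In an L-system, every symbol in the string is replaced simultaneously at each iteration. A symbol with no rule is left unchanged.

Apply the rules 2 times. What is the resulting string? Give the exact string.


Answer: EEYXEXEEYXEXXEXY

Derivation:
Step 0: EX
Step 1: XEXEEY
Step 2: EEYXEXEEYXEXXEXY


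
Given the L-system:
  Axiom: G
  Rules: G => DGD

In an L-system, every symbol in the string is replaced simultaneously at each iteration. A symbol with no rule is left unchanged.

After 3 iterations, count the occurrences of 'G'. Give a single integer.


Answer: 1

Derivation:
Step 0: G  (1 'G')
Step 1: DGD  (1 'G')
Step 2: DDGDD  (1 'G')
Step 3: DDDGDDD  (1 'G')


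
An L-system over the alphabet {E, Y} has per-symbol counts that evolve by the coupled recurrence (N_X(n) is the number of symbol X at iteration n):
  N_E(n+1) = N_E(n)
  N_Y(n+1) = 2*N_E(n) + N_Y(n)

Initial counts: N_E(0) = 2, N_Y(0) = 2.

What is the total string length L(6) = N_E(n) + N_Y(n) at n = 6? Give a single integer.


Step 0: N_E=2, N_Y=2, L=4
Step 1: N_E=2, N_Y=6, L=8
Step 2: N_E=2, N_Y=10, L=12
Step 3: N_E=2, N_Y=14, L=16
Step 4: N_E=2, N_Y=18, L=20
Step 5: N_E=2, N_Y=22, L=24
Step 6: N_E=2, N_Y=26, L=28

Answer: 28


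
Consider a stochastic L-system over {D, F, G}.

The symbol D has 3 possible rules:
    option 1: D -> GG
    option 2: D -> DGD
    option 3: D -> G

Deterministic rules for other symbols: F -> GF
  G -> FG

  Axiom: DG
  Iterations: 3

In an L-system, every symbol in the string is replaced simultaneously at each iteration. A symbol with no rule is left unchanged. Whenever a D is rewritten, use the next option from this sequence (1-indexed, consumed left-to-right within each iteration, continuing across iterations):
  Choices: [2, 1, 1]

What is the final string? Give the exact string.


Answer: FGFGGFFGFGFGFGGFGFFG

Derivation:
Step 0: DG
Step 1: DGDFG  (used choices [2])
Step 2: GGFGGGGFFG  (used choices [1, 1])
Step 3: FGFGGFFGFGFGFGGFGFFG  (used choices [])


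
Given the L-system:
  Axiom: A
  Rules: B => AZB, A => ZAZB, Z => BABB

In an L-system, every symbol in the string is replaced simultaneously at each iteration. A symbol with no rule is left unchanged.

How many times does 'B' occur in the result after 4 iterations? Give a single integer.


Answer: 84

Derivation:
Step 0: A  (0 'B')
Step 1: ZAZB  (1 'B')
Step 2: BABBZAZBBABBAZB  (8 'B')
Step 3: AZBZAZBAZBAZBBABBZAZBBABBAZBAZBZAZBAZBAZBZAZBBABBAZB  (21 'B')
Step 4: ZAZBBABBAZBBABBZAZBBABBAZBZAZBBABBAZBZAZBBABBAZBAZBZAZBAZBAZBBABBZAZBBABBAZBAZBZAZBAZBAZBZAZBBABBAZBZAZBBABBAZBBABBZAZBBABBAZBZAZBBABBAZBZAZBBABBAZBBABBZAZBBABBAZBAZBZAZBAZBAZBZAZBBABBAZB  (84 'B')


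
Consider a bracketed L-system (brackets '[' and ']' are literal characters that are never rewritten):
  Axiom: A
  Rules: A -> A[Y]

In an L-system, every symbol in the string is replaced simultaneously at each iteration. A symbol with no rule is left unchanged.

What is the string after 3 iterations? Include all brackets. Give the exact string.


Step 0: A
Step 1: A[Y]
Step 2: A[Y][Y]
Step 3: A[Y][Y][Y]

Answer: A[Y][Y][Y]


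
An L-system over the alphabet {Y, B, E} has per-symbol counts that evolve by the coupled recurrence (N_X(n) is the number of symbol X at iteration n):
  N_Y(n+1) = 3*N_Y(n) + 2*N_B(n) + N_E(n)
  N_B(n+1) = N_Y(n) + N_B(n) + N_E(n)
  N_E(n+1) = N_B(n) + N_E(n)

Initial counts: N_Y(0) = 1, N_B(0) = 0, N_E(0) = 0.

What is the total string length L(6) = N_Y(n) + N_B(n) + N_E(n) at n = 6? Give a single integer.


Answer: 3784

Derivation:
Step 0: N_Y=1, N_B=0, N_E=0, L=1
Step 1: N_Y=3, N_B=1, N_E=0, L=4
Step 2: N_Y=11, N_B=4, N_E=1, L=16
Step 3: N_Y=42, N_B=16, N_E=5, L=63
Step 4: N_Y=163, N_B=63, N_E=21, L=247
Step 5: N_Y=636, N_B=247, N_E=84, L=967
Step 6: N_Y=2486, N_B=967, N_E=331, L=3784


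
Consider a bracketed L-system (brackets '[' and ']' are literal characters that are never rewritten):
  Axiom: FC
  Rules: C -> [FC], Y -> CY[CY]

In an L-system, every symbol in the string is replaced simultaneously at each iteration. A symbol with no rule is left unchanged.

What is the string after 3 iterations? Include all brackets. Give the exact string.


Step 0: FC
Step 1: F[FC]
Step 2: F[F[FC]]
Step 3: F[F[F[FC]]]

Answer: F[F[F[FC]]]


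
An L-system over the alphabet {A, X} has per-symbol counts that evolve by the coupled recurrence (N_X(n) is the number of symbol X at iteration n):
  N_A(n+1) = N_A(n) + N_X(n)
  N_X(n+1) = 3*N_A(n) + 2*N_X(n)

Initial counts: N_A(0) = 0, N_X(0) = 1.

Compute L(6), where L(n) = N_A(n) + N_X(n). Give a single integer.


Answer: 1189

Derivation:
Step 0: N_A=0, N_X=1, L=1
Step 1: N_A=1, N_X=2, L=3
Step 2: N_A=3, N_X=7, L=10
Step 3: N_A=10, N_X=23, L=33
Step 4: N_A=33, N_X=76, L=109
Step 5: N_A=109, N_X=251, L=360
Step 6: N_A=360, N_X=829, L=1189


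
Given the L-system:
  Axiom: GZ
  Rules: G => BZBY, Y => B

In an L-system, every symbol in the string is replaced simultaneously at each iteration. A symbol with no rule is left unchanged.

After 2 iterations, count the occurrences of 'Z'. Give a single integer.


Step 0: GZ  (1 'Z')
Step 1: BZBYZ  (2 'Z')
Step 2: BZBBZ  (2 'Z')

Answer: 2


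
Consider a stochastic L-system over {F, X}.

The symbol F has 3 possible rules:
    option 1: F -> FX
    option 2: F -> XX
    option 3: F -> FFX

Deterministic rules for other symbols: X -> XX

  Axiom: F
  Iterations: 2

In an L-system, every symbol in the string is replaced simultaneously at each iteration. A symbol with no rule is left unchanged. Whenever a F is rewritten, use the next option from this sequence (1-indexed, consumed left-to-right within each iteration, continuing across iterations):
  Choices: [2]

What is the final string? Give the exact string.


Answer: XXXX

Derivation:
Step 0: F
Step 1: XX  (used choices [2])
Step 2: XXXX  (used choices [])


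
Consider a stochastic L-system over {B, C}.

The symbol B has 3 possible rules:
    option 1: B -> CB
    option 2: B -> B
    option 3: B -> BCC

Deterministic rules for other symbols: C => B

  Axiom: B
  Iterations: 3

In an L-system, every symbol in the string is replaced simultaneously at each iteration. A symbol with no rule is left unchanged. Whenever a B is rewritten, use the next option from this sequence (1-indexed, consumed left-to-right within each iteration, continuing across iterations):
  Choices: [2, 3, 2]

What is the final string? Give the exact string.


Answer: BBB

Derivation:
Step 0: B
Step 1: B  (used choices [2])
Step 2: BCC  (used choices [3])
Step 3: BBB  (used choices [2])


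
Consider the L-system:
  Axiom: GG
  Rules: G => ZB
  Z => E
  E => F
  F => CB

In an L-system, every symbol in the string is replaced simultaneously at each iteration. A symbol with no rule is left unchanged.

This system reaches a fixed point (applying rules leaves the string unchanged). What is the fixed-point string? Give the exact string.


Step 0: GG
Step 1: ZBZB
Step 2: EBEB
Step 3: FBFB
Step 4: CBBCBB
Step 5: CBBCBB  (unchanged — fixed point at step 4)

Answer: CBBCBB


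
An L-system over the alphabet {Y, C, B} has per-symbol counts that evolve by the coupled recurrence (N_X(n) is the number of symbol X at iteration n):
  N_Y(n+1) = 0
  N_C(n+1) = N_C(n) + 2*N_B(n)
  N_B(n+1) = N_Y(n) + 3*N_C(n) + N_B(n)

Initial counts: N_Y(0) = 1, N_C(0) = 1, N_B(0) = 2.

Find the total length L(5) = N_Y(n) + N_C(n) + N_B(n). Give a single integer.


Step 0: N_Y=1, N_C=1, N_B=2, L=4
Step 1: N_Y=0, N_C=5, N_B=6, L=11
Step 2: N_Y=0, N_C=17, N_B=21, L=38
Step 3: N_Y=0, N_C=59, N_B=72, L=131
Step 4: N_Y=0, N_C=203, N_B=249, L=452
Step 5: N_Y=0, N_C=701, N_B=858, L=1559

Answer: 1559


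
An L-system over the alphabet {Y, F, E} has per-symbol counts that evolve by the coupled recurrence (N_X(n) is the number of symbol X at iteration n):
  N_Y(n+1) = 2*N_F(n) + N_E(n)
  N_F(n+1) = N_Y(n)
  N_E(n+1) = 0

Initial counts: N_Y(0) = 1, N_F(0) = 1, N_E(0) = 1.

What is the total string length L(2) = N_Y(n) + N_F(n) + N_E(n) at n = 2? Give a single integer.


Answer: 5

Derivation:
Step 0: N_Y=1, N_F=1, N_E=1, L=3
Step 1: N_Y=3, N_F=1, N_E=0, L=4
Step 2: N_Y=2, N_F=3, N_E=0, L=5


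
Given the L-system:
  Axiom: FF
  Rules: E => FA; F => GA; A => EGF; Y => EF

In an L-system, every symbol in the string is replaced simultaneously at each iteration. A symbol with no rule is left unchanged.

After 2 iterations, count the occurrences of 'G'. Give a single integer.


Step 0: FF  (0 'G')
Step 1: GAGA  (2 'G')
Step 2: GEGFGEGF  (4 'G')

Answer: 4


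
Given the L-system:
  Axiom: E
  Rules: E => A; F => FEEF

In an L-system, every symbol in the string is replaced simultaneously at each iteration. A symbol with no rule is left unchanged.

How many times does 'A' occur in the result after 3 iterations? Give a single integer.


Step 0: E  (0 'A')
Step 1: A  (1 'A')
Step 2: A  (1 'A')
Step 3: A  (1 'A')

Answer: 1


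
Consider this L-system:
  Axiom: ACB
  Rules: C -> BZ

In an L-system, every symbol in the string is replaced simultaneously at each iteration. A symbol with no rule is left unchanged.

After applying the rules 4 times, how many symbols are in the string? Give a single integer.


Answer: 4

Derivation:
Step 0: length = 3
Step 1: length = 4
Step 2: length = 4
Step 3: length = 4
Step 4: length = 4


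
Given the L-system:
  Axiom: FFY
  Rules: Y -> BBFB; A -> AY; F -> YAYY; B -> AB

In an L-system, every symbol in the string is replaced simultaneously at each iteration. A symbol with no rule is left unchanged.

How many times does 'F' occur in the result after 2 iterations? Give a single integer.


Answer: 6

Derivation:
Step 0: FFY  (2 'F')
Step 1: YAYYYAYYBBFB  (1 'F')
Step 2: BBFBAYBBFBBBFBBBFBAYBBFBBBFBABABYAYYAB  (6 'F')


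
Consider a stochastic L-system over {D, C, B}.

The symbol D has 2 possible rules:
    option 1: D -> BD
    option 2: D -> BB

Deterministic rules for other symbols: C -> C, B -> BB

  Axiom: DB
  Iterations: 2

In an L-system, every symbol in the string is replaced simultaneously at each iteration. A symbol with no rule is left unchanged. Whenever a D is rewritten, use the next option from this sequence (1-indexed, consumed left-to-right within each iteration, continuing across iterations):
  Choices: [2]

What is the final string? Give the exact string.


Step 0: DB
Step 1: BBBB  (used choices [2])
Step 2: BBBBBBBB  (used choices [])

Answer: BBBBBBBB


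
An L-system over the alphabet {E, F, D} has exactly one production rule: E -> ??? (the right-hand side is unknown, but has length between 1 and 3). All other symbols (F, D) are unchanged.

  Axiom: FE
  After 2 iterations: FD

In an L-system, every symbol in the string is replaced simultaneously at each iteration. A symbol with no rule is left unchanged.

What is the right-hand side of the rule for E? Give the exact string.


Answer: D

Derivation:
Trying E -> D:
  Step 0: FE
  Step 1: FD
  Step 2: FD
Matches the given result.


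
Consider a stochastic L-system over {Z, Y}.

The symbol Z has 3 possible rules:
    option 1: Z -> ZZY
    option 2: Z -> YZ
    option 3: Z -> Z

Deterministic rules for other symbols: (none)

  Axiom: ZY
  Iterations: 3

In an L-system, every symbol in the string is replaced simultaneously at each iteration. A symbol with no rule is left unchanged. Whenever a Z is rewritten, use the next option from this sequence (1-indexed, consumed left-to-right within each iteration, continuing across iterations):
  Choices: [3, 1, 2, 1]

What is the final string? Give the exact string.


Step 0: ZY
Step 1: ZY  (used choices [3])
Step 2: ZZYY  (used choices [1])
Step 3: YZZZYYY  (used choices [2, 1])

Answer: YZZZYYY


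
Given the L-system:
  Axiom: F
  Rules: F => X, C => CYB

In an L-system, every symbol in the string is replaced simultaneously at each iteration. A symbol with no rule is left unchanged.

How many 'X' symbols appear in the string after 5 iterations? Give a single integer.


Step 0: F  (0 'X')
Step 1: X  (1 'X')
Step 2: X  (1 'X')
Step 3: X  (1 'X')
Step 4: X  (1 'X')
Step 5: X  (1 'X')

Answer: 1


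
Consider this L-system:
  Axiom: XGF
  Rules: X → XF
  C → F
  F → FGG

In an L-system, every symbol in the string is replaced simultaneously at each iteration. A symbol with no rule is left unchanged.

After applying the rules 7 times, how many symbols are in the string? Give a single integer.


Step 0: length = 3
Step 1: length = 6
Step 2: length = 11
Step 3: length = 18
Step 4: length = 27
Step 5: length = 38
Step 6: length = 51
Step 7: length = 66

Answer: 66


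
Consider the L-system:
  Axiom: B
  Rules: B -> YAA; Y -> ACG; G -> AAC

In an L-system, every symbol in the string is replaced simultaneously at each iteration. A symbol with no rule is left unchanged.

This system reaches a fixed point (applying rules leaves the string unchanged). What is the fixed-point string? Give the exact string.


Answer: ACAACAA

Derivation:
Step 0: B
Step 1: YAA
Step 2: ACGAA
Step 3: ACAACAA
Step 4: ACAACAA  (unchanged — fixed point at step 3)


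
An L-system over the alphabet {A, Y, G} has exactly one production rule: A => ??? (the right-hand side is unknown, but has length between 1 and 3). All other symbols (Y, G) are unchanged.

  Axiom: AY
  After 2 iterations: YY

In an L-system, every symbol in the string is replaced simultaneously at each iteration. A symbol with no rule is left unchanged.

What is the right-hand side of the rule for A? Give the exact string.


Answer: Y

Derivation:
Trying A => Y:
  Step 0: AY
  Step 1: YY
  Step 2: YY
Matches the given result.


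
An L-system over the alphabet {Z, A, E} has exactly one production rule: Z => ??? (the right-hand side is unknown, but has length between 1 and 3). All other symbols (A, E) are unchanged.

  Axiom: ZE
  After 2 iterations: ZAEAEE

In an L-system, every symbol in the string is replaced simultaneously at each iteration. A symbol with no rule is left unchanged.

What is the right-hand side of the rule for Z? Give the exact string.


Answer: ZAE

Derivation:
Trying Z => ZAE:
  Step 0: ZE
  Step 1: ZAEE
  Step 2: ZAEAEE
Matches the given result.


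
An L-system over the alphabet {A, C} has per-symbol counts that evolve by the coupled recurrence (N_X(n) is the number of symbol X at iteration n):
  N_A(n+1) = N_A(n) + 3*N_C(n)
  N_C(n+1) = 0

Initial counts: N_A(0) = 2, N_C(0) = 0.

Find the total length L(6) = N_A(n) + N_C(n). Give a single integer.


Answer: 2

Derivation:
Step 0: N_A=2, N_C=0, L=2
Step 1: N_A=2, N_C=0, L=2
Step 2: N_A=2, N_C=0, L=2
Step 3: N_A=2, N_C=0, L=2
Step 4: N_A=2, N_C=0, L=2
Step 5: N_A=2, N_C=0, L=2
Step 6: N_A=2, N_C=0, L=2


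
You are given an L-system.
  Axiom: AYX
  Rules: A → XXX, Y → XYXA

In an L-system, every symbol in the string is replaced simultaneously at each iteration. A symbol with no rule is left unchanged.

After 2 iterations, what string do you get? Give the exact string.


Step 0: AYX
Step 1: XXXXYXAX
Step 2: XXXXXYXAXXXXX

Answer: XXXXXYXAXXXXX
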